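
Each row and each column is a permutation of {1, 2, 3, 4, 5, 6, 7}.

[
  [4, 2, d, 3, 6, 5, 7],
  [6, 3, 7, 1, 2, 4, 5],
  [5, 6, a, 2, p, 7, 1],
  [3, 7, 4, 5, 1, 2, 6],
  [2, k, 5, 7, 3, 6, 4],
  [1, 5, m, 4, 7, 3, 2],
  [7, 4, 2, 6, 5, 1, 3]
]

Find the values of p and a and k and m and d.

Cell (3,5): column 5 already has {1, 2, 3, 5, 6, 7} → 4.
Cell (1,3): row 1 already has {2, 3, 4, 5, 6, 7} → 1.
Cell (3,3): row 3 already has {1, 2, 4, 5, 6, 7} → 3.
For row 5, column 2: row 5 already has {2, 3, 4, 5, 6, 7}; that leaves 1.
For row 6, column 3: row 6 already has {1, 2, 3, 4, 5, 7}; that leaves 6.

p = 4, a = 3, k = 1, m = 6, d = 1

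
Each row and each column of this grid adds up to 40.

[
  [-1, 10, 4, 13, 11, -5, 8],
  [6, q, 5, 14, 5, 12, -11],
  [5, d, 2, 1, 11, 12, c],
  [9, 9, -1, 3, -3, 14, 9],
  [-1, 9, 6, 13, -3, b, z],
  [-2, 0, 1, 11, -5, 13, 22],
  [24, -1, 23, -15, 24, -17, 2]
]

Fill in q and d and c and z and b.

The known cells in row 2 total 31, leaving 40 − 31 = 9 for the blank.
The known cells in column 2 total 36, leaving 40 − 36 = 4 for the blank.
The known cells in column 6 total 29, leaving 40 − 29 = 11 for the blank.
The known cells in row 5 total 35, leaving 40 − 35 = 5 for the blank.
The known cells in row 3 total 35, leaving 40 − 35 = 5 for the blank.

q = 9, d = 4, c = 5, z = 5, b = 11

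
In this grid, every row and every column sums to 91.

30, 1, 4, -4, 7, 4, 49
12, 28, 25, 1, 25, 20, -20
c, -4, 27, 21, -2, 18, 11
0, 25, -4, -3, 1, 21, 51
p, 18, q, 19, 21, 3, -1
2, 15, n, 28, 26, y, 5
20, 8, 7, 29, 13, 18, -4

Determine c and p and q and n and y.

Column 6 has 4 + 20 + 18 + 21 + 3 + 18 = 84; the blank must be 91 − 84 = 7.
Row 3 has -4 + 27 + 21 − 2 + 18 + 11 = 71; the blank must be 91 − 71 = 20.
Column 1 has 30 + 12 + 20 + 0 + 2 + 20 = 84; the blank must be 91 − 84 = 7.
Row 5 has 7 + 18 + 19 + 21 + 3 − 1 = 67; the blank must be 91 − 67 = 24.
Row 6 has 2 + 15 + 28 + 26 + 7 + 5 = 83; the blank must be 91 − 83 = 8.

c = 20, p = 7, q = 24, n = 8, y = 7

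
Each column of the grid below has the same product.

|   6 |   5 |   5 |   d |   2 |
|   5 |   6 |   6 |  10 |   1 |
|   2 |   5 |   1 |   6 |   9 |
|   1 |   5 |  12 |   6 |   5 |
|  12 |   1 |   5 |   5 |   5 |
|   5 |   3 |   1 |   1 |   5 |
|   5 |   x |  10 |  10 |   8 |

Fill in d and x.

d = 1, x = 8

Columns 1 and 3 each multiply to 18000, so every column has product 18000.
Column 4: 10×6×6×5×1×10 = 18000, so the missing entry is 18000 ÷ 18000 = 1.
Column 2: 5×6×5×5×1×3 = 2250, so the missing entry is 18000 ÷ 2250 = 8.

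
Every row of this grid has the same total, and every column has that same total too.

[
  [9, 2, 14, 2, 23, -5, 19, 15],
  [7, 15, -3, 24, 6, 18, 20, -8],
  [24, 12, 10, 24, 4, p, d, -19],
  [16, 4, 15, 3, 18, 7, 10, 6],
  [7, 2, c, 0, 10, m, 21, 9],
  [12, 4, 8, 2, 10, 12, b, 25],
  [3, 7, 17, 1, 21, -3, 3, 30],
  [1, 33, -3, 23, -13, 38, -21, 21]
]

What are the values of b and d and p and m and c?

b = 6, d = 21, p = 3, m = 9, c = 21

Rows 1 and 2 both sum to 79, so that's the common total.
Column 3 has 14 − 3 + 10 + 15 + 8 + 17 − 3 = 58; the blank must be 79 − 58 = 21.
Row 5 has 7 + 2 + 21 + 0 + 10 + 21 + 9 = 70; the blank must be 79 − 70 = 9.
Row 6 has 12 + 4 + 8 + 2 + 10 + 12 + 25 = 73; the blank must be 79 − 73 = 6.
Column 7 has 19 + 20 + 10 + 21 + 6 + 3 − 21 = 58; the blank must be 79 − 58 = 21.
Row 3 has 24 + 12 + 10 + 24 + 4 + 21 − 19 = 76; the blank must be 79 − 76 = 3.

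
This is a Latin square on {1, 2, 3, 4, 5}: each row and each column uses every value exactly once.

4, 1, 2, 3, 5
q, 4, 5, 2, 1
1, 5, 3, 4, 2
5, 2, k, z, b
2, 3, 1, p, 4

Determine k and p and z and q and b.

For row 4, column 5: column 5 already has {1, 2, 4, 5}; that leaves 3.
For row 5, column 4: row 5 already has {1, 2, 3, 4}; that leaves 5.
For row 4, column 4: column 4 already has {2, 3, 4, 5}; that leaves 1.
At (row 2, col 1): row 2 already has {1, 2, 4, 5}, so the value is 3.
At (row 4, col 3): row 4 already has {1, 2, 3, 5}, so the value is 4.

k = 4, p = 5, z = 1, q = 3, b = 3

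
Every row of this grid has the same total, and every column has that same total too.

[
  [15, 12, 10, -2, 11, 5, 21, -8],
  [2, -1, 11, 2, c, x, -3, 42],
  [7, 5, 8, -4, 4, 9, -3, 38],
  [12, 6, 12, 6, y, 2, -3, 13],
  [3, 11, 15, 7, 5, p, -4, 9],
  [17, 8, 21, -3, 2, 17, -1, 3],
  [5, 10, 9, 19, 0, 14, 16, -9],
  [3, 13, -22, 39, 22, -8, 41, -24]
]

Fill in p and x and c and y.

p = 18, x = 7, c = 4, y = 16

Rows 1 and 3 both sum to 64, so that's the common total.
The known cells in row 5 total 46, leaving 64 − 46 = 18 for the blank.
The known cells in row 4 total 48, leaving 64 − 48 = 16 for the blank.
The known cells in column 5 total 60, leaving 64 − 60 = 4 for the blank.
The known cells in row 2 total 57, leaving 64 − 57 = 7 for the blank.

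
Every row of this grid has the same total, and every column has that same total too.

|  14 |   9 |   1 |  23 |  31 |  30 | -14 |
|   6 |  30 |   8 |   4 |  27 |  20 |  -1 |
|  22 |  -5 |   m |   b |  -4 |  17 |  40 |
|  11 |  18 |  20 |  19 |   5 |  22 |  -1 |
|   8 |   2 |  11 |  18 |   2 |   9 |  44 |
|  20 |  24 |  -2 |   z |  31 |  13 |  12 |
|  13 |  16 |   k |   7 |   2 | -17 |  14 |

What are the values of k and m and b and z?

k = 59, m = -3, b = 27, z = -4

Rows 1 and 2 both sum to 94, so that's the common total.
Row 6 has 20 + 24 − 2 + 31 + 13 + 12 = 98; the blank must be 94 − 98 = -4.
Column 4 has 23 + 4 + 19 + 18 − 4 + 7 = 67; the blank must be 94 − 67 = 27.
Row 7 has 13 + 16 + 7 + 2 − 17 + 14 = 35; the blank must be 94 − 35 = 59.
Row 3 has 22 − 5 + 27 − 4 + 17 + 40 = 97; the blank must be 94 − 97 = -3.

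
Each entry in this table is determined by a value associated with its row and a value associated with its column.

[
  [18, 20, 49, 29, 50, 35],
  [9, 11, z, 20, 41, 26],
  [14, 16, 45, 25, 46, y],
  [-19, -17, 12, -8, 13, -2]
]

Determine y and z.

y = 31, z = 40

The difference between any two rows is the same in every column — this is an addition table with the headers hidden.
Row 3 minus row 1 is 46 − 50 = -4, so its entry in column 6 is 35 + (-4) = 31.
Row 2 minus row 1 is 41 − 50 = -9, so its entry in column 3 is 49 + (-9) = 40.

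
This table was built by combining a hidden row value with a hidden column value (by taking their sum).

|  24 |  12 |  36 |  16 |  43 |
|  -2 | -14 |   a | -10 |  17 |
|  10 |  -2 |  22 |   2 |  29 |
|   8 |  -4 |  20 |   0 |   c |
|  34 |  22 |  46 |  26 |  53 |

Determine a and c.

The difference between any two rows is the same in every column — this is an addition table with the headers hidden.
Row 2 minus row 1 is -10 − 16 = -26, so its entry in column 3 is 36 + (-26) = 10.
Row 4 minus row 1 is 0 − 16 = -16, so its entry in column 5 is 43 + (-16) = 27.

a = 10, c = 27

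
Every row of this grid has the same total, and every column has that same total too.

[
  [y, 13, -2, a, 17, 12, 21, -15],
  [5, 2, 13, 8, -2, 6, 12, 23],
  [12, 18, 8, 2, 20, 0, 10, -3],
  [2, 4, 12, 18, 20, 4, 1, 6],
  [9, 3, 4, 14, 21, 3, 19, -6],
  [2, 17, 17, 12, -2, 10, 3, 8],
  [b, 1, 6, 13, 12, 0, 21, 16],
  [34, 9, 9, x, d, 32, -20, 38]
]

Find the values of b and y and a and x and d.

Rows 2 and 3 both sum to 67, so that's the common total.
Column 5: 17 − 2 + 20 + 20 + 21 − 2 + 12 = 86, so its missing entry is 67 − 86 = -19.
Row 8: 34 + 9 + 9 − 19 + 32 − 20 + 38 = 83, so its missing entry is 67 − 83 = -16.
Column 4: 8 + 2 + 18 + 14 + 12 + 13 − 16 = 51, so its missing entry is 67 − 51 = 16.
Row 1: 13 − 2 + 16 + 17 + 12 + 21 − 15 = 62, so its missing entry is 67 − 62 = 5.
Row 7: 1 + 6 + 13 + 12 + 0 + 21 + 16 = 69, so its missing entry is 67 − 69 = -2.

b = -2, y = 5, a = 16, x = -16, d = -19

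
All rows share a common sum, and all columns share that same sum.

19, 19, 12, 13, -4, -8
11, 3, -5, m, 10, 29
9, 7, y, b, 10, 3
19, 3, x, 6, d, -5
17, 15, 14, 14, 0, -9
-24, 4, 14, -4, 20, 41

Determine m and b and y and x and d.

m = 3, b = 19, y = 3, x = 13, d = 15

Rows 1 and 5 both sum to 51, so that's the common total.
Column 5 has -4 + 10 + 10 + 0 + 20 = 36; the blank must be 51 − 36 = 15.
Row 4 has 19 + 3 + 6 + 15 − 5 = 38; the blank must be 51 − 38 = 13.
Column 3 has 12 − 5 + 13 + 14 + 14 = 48; the blank must be 51 − 48 = 3.
Row 3 has 9 + 7 + 3 + 10 + 3 = 32; the blank must be 51 − 32 = 19.
Row 2 has 11 + 3 − 5 + 10 + 29 = 48; the blank must be 51 − 48 = 3.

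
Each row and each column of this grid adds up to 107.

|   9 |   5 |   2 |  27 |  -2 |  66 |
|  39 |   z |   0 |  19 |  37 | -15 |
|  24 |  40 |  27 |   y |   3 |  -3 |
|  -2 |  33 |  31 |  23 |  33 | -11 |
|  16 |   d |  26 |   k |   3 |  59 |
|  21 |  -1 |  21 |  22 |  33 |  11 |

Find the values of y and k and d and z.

y = 16, k = 0, d = 3, z = 27

Row 3 has 24 + 40 + 27 + 3 − 3 = 91; the blank must be 107 − 91 = 16.
Row 2 has 39 + 0 + 19 + 37 − 15 = 80; the blank must be 107 − 80 = 27.
Column 2 has 5 + 27 + 40 + 33 − 1 = 104; the blank must be 107 − 104 = 3.
Row 5 has 16 + 3 + 26 + 3 + 59 = 107; the blank must be 107 − 107 = 0.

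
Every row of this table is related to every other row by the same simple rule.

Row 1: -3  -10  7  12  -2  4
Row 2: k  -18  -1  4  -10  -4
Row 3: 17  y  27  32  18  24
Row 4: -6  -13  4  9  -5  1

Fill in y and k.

The difference between any two rows is the same in every column — this is an addition table with the headers hidden.
Row 3 minus row 1 is 32 − 12 = 20, so its entry in column 2 is -10 + 20 = 10.
Row 2 minus row 1 is 4 − 12 = -8, so its entry in column 1 is -3 + (-8) = -11.

y = 10, k = -11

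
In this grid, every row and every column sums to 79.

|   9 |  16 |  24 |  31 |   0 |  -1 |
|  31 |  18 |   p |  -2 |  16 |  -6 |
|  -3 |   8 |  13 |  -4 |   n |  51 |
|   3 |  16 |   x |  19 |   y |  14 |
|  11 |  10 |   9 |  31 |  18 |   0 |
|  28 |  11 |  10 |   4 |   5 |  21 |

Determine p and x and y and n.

Row 2: 31 + 18 − 2 + 16 − 6 = 57, so its missing entry is 79 − 57 = 22.
Column 3: 24 + 22 + 13 + 9 + 10 = 78, so its missing entry is 79 − 78 = 1.
Row 4: 3 + 16 + 1 + 19 + 14 = 53, so its missing entry is 79 − 53 = 26.
Row 3: -3 + 8 + 13 − 4 + 51 = 65, so its missing entry is 79 − 65 = 14.

p = 22, x = 1, y = 26, n = 14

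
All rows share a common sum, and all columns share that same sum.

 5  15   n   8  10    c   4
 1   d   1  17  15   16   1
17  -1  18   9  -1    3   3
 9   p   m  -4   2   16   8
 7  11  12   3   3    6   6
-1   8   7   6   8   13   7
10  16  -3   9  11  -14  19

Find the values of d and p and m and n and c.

d = -3, p = 2, m = 15, n = -2, c = 8

Rows 3 and 5 both sum to 48, so that's the common total.
Row 2 has 1 + 1 + 17 + 15 + 16 + 1 = 51; the blank must be 48 − 51 = -3.
Column 2 has 15 − 3 − 1 + 11 + 8 + 16 = 46; the blank must be 48 − 46 = 2.
Column 6 has 16 + 3 + 16 + 6 + 13 − 14 = 40; the blank must be 48 − 40 = 8.
Row 1 has 5 + 15 + 8 + 10 + 8 + 4 = 50; the blank must be 48 − 50 = -2.
Row 4 has 9 + 2 − 4 + 2 + 16 + 8 = 33; the blank must be 48 − 33 = 15.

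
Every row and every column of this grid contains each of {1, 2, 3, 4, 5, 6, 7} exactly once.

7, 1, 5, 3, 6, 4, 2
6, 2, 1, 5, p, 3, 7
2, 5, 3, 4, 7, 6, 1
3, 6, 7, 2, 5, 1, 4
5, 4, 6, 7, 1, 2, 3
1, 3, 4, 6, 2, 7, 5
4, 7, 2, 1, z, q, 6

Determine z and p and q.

At (row 2, col 5): row 2 already has {1, 2, 3, 5, 6, 7}, so the value is 4.
At (row 7, col 5): column 5 already has {1, 2, 4, 5, 6, 7}, so the value is 3.
For row 7, column 6: row 7 already has {1, 2, 3, 4, 6, 7}; that leaves 5.

z = 3, p = 4, q = 5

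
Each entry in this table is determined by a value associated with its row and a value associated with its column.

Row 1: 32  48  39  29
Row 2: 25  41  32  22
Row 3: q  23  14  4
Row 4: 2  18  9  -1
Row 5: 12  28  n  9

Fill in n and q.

The difference between any two rows is the same in every column — this is an addition table with the headers hidden.
Row 5 minus row 1 is 9 − 29 = -20, so its entry in column 3 is 39 + (-20) = 19.
Row 3 minus row 1 is 4 − 29 = -25, so its entry in column 1 is 32 + (-25) = 7.

n = 19, q = 7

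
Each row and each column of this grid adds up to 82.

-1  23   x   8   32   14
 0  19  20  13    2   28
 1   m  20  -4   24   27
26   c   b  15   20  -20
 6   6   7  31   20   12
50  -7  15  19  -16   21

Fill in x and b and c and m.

x = 6, b = 14, c = 27, m = 14

Row 1 has -1 + 23 + 8 + 32 + 14 = 76; the blank must be 82 − 76 = 6.
Row 3 has 1 + 20 − 4 + 24 + 27 = 68; the blank must be 82 − 68 = 14.
Column 2 has 23 + 19 + 14 + 6 − 7 = 55; the blank must be 82 − 55 = 27.
Row 4 has 26 + 27 + 15 + 20 − 20 = 68; the blank must be 82 − 68 = 14.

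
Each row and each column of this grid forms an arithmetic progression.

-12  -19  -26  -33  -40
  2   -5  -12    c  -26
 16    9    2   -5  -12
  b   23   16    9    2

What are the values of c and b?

c = -19, b = 30

Along each row the entries change by -7 per step; down each column they change by 14.
Row 2: from 2 at column 1, stepping by -7 to column 4 gives -19.
Row 4: from 23 at column 2, stepping by -7 to column 1 gives 30.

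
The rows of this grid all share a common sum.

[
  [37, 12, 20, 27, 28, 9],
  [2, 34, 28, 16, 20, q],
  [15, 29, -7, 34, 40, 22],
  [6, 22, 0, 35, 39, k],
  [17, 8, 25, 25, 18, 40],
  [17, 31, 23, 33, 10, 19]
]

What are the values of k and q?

The complete rows each total 133.
Row 4 is missing 133 − 102 = 31 (since 6 + 22 + 0 + 35 + 39 = 102).
Row 2 is missing 133 − 100 = 33 (since 2 + 34 + 28 + 16 + 20 = 100).

k = 31, q = 33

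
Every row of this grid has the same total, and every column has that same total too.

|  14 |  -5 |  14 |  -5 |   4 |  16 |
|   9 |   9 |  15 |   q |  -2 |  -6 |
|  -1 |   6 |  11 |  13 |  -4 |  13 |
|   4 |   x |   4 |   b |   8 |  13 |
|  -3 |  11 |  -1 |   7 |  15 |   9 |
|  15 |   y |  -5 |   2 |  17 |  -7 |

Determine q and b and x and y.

q = 13, b = 8, x = 1, y = 16

Rows 1 and 3 both sum to 38, so that's the common total.
Row 2: 9 + 9 + 15 − 2 − 6 = 25, so its missing entry is 38 − 25 = 13.
Column 4: -5 + 13 + 13 + 7 + 2 = 30, so its missing entry is 38 − 30 = 8.
Row 4: 4 + 4 + 8 + 8 + 13 = 37, so its missing entry is 38 − 37 = 1.
Row 6: 15 − 5 + 2 + 17 − 7 = 22, so its missing entry is 38 − 22 = 16.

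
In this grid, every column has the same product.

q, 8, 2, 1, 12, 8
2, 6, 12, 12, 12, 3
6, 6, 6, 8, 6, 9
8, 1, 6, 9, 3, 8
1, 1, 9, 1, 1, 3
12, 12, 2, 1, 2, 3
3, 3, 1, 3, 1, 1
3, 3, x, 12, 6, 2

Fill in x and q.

Columns 2 and 5 each multiply to 31104, so every column has product 31104.
Column 3: 2×12×6×6×9×2×1 = 15552, so the missing entry is 31104 ÷ 15552 = 2.
Column 1: 2×6×8×1×12×3×3 = 10368, so the missing entry is 31104 ÷ 10368 = 3.

x = 2, q = 3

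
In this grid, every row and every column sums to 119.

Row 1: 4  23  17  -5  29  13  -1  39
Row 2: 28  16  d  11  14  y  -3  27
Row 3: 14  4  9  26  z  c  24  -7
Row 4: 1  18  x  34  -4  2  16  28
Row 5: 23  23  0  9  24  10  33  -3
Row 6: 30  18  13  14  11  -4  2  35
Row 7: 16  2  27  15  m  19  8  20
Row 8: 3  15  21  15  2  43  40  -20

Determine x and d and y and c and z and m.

Row 7 has 16 + 2 + 27 + 15 + 19 + 8 + 20 = 107; the blank must be 119 − 107 = 12.
Column 5 has 29 + 14 − 4 + 24 + 11 + 12 + 2 = 88; the blank must be 119 − 88 = 31.
Row 4 has 1 + 18 + 34 − 4 + 2 + 16 + 28 = 95; the blank must be 119 − 95 = 24.
Column 3 has 17 + 9 + 24 + 0 + 13 + 27 + 21 = 111; the blank must be 119 − 111 = 8.
Row 2 has 28 + 16 + 8 + 11 + 14 − 3 + 27 = 101; the blank must be 119 − 101 = 18.
Row 3 has 14 + 4 + 9 + 26 + 31 + 24 − 7 = 101; the blank must be 119 − 101 = 18.

x = 24, d = 8, y = 18, c = 18, z = 31, m = 12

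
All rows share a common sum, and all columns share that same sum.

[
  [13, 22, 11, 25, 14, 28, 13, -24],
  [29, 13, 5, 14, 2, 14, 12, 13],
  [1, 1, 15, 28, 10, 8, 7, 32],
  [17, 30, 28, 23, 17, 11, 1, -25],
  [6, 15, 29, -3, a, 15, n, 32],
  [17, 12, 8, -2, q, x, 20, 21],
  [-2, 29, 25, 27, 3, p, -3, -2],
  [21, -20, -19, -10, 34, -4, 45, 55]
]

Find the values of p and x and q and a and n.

p = 25, x = 5, q = 21, a = 1, n = 7

Rows 1 and 2 both sum to 102, so that's the common total.
Row 7 has -2 + 29 + 25 + 27 + 3 − 3 − 2 = 77; the blank must be 102 − 77 = 25.
Column 6 has 28 + 14 + 8 + 11 + 15 + 25 − 4 = 97; the blank must be 102 − 97 = 5.
Row 6 has 17 + 12 + 8 − 2 + 5 + 20 + 21 = 81; the blank must be 102 − 81 = 21.
Column 5 has 14 + 2 + 10 + 17 + 21 + 3 + 34 = 101; the blank must be 102 − 101 = 1.
Row 5 has 6 + 15 + 29 − 3 + 1 + 15 + 32 = 95; the blank must be 102 − 95 = 7.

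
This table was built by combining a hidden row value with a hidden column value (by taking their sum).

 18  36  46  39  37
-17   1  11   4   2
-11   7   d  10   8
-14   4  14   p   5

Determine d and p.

The difference between any two rows is the same in every column — this is an addition table with the headers hidden.
Row 3 minus row 1 is 7 − 36 = -29, so its entry in column 3 is 46 + (-29) = 17.
Row 4 minus row 1 is 4 − 36 = -32, so its entry in column 4 is 39 + (-32) = 7.

d = 17, p = 7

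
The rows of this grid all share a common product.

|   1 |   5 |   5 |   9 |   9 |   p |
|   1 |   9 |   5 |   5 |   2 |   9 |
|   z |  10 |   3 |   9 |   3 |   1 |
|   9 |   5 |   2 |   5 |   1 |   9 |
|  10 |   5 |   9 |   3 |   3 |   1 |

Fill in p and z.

Rows 2 and 5 each multiply to 4050, so every row has product 4050.
Row 1: 1×5×5×9×9 = 2025, so the missing entry is 4050 ÷ 2025 = 2.
Row 3: 10×3×9×3×1 = 810, so the missing entry is 4050 ÷ 810 = 5.

p = 2, z = 5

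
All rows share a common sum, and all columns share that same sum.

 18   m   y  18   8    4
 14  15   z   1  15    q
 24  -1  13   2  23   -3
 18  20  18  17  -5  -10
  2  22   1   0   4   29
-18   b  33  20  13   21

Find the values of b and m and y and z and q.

Rows 3 and 4 both sum to 58, so that's the common total.
Column 6: 4 − 3 − 10 + 29 + 21 = 41, so its missing entry is 58 − 41 = 17.
Row 2: 14 + 15 + 1 + 15 + 17 = 62, so its missing entry is 58 − 62 = -4.
Row 6: -18 + 33 + 20 + 13 + 21 = 69, so its missing entry is 58 − 69 = -11.
Column 2: 15 − 1 + 20 + 22 − 11 = 45, so its missing entry is 58 − 45 = 13.
Row 1: 18 + 13 + 18 + 8 + 4 = 61, so its missing entry is 58 − 61 = -3.

b = -11, m = 13, y = -3, z = -4, q = 17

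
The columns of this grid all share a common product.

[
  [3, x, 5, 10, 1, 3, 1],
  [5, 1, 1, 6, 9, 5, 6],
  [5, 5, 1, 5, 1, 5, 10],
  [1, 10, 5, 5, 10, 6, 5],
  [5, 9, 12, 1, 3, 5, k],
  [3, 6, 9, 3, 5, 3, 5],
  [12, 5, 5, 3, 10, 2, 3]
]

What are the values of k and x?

Columns 5 and 6 each multiply to 13500, so every column has product 13500.
Column 7: 1×6×10×5×5×3 = 4500, so the missing entry is 13500 ÷ 4500 = 3.
Column 2: 1×5×10×9×6×5 = 13500, so the missing entry is 13500 ÷ 13500 = 1.

k = 3, x = 1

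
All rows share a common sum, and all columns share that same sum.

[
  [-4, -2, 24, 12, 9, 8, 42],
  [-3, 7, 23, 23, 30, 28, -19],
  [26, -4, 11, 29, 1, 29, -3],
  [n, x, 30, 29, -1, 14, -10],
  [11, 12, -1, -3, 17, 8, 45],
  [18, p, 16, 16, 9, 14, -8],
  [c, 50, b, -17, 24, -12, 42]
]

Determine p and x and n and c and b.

p = 24, x = 2, n = 25, c = 16, b = -14

Rows 1 and 2 both sum to 89, so that's the common total.
The known cells in column 3 total 103, leaving 89 − 103 = -14 for the blank.
The known cells in row 6 total 65, leaving 89 − 65 = 24 for the blank.
The known cells in column 2 total 87, leaving 89 − 87 = 2 for the blank.
The known cells in row 4 total 64, leaving 89 − 64 = 25 for the blank.
The known cells in row 7 total 73, leaving 89 − 73 = 16 for the blank.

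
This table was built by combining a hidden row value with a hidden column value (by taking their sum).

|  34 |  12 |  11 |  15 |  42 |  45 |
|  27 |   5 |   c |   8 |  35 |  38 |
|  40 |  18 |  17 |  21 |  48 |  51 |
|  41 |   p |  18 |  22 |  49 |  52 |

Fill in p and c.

The difference between any two rows is the same in every column — this is an addition table with the headers hidden.
Row 4 minus row 1 is 52 − 45 = 7, so its entry in column 2 is 12 + 7 = 19.
Row 2 minus row 1 is 38 − 45 = -7, so its entry in column 3 is 11 + (-7) = 4.

p = 19, c = 4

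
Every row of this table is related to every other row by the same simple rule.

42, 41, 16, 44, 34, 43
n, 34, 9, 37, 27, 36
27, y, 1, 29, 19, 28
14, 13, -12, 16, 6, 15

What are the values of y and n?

y = 26, n = 35

The difference between any two rows is the same in every column — this is an addition table with the headers hidden.
Row 3 minus row 1 is 28 − 43 = -15, so its entry in column 2 is 41 + (-15) = 26.
Row 2 minus row 1 is 36 − 43 = -7, so its entry in column 1 is 42 + (-7) = 35.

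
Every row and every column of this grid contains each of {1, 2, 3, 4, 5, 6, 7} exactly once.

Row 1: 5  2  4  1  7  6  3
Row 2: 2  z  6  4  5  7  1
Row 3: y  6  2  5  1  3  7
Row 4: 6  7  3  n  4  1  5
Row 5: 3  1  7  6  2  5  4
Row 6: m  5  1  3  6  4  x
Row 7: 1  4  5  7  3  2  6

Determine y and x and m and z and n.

y = 4, x = 2, m = 7, z = 3, n = 2

For row 2, column 2: row 2 already has {1, 2, 4, 5, 6, 7}; that leaves 3.
At (row 3, col 1): row 3 already has {1, 2, 3, 5, 6, 7}, so the value is 4.
At (row 4, col 4): row 4 already has {1, 3, 4, 5, 6, 7}, so the value is 2.
For row 6, column 1: column 1 already has {1, 2, 3, 4, 5, 6}; that leaves 7.
At (row 6, col 7): row 6 already has {1, 3, 4, 5, 6, 7}, so the value is 2.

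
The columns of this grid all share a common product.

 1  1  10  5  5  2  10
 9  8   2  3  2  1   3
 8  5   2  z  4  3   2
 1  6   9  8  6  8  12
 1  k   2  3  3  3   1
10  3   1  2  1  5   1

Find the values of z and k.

Columns 1 and 6 each multiply to 720, so every column has product 720.
Column 4: 5×3×8×3×2 = 720, so the missing entry is 720 ÷ 720 = 1.
Column 2: 1×8×5×6×3 = 720, so the missing entry is 720 ÷ 720 = 1.

z = 1, k = 1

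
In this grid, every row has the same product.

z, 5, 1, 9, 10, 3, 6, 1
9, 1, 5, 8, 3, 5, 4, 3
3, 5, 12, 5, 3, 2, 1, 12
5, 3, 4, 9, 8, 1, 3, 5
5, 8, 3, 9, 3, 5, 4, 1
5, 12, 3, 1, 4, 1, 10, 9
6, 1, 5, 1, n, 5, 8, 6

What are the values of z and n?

Rows 4 and 5 each multiply to 64800, so every row has product 64800.
Row 1: 5×1×9×10×3×6×1 = 8100, so the missing entry is 64800 ÷ 8100 = 8.
Row 7: 6×1×5×1×5×8×6 = 7200, so the missing entry is 64800 ÷ 7200 = 9.

z = 8, n = 9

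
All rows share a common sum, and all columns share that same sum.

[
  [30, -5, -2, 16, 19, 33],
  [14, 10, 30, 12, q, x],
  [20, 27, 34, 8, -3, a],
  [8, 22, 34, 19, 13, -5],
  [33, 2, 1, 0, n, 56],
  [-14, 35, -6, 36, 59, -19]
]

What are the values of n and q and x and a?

n = -1, q = 4, x = 21, a = 5

Rows 1 and 4 both sum to 91, so that's the common total.
The known cells in row 5 total 92, leaving 91 − 92 = -1 for the blank.
The known cells in row 3 total 86, leaving 91 − 86 = 5 for the blank.
The known cells in column 5 total 87, leaving 91 − 87 = 4 for the blank.
The known cells in row 2 total 70, leaving 91 − 70 = 21 for the blank.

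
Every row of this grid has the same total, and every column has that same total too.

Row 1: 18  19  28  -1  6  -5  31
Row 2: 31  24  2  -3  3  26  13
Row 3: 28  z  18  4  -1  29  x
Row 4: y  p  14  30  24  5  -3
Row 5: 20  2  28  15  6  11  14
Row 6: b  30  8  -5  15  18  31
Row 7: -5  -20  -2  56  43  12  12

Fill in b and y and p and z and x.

b = -1, y = 5, p = 21, z = 20, x = -2

Rows 1 and 2 both sum to 96, so that's the common total.
Row 6 has 30 + 8 − 5 + 15 + 18 + 31 = 97; the blank must be 96 − 97 = -1.
Column 1 has 18 + 31 + 28 + 20 − 1 − 5 = 91; the blank must be 96 − 91 = 5.
Row 4 has 5 + 14 + 30 + 24 + 5 − 3 = 75; the blank must be 96 − 75 = 21.
Column 2 has 19 + 24 + 21 + 2 + 30 − 20 = 76; the blank must be 96 − 76 = 20.
Row 3 has 28 + 20 + 18 + 4 − 1 + 29 = 98; the blank must be 96 − 98 = -2.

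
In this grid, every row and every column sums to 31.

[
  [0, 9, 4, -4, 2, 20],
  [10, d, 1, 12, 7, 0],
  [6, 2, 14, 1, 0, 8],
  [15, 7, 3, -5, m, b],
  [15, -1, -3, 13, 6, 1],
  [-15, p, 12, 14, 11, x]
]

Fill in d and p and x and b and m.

Column 5: 2 + 7 + 0 + 6 + 11 = 26, so its missing entry is 31 − 26 = 5.
Row 2: 10 + 1 + 12 + 7 + 0 = 30, so its missing entry is 31 − 30 = 1.
Column 2: 9 + 1 + 2 + 7 − 1 = 18, so its missing entry is 31 − 18 = 13.
Row 6: -15 + 13 + 12 + 14 + 11 = 35, so its missing entry is 31 − 35 = -4.
Row 4: 15 + 7 + 3 − 5 + 5 = 25, so its missing entry is 31 − 25 = 6.

d = 1, p = 13, x = -4, b = 6, m = 5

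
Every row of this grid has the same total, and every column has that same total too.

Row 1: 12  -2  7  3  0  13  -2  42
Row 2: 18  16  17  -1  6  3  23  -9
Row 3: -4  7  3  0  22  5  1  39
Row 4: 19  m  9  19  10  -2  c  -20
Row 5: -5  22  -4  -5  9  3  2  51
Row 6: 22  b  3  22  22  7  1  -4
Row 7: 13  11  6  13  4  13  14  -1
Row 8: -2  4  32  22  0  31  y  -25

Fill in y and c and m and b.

y = 11, c = 23, m = 15, b = 0

Rows 1 and 2 both sum to 73, so that's the common total.
Row 8 has -2 + 4 + 32 + 22 + 0 + 31 − 25 = 62; the blank must be 73 − 62 = 11.
Row 6 has 22 + 3 + 22 + 22 + 7 + 1 − 4 = 73; the blank must be 73 − 73 = 0.
Column 2 has -2 + 16 + 7 + 22 + 0 + 11 + 4 = 58; the blank must be 73 − 58 = 15.
Row 4 has 19 + 15 + 9 + 19 + 10 − 2 − 20 = 50; the blank must be 73 − 50 = 23.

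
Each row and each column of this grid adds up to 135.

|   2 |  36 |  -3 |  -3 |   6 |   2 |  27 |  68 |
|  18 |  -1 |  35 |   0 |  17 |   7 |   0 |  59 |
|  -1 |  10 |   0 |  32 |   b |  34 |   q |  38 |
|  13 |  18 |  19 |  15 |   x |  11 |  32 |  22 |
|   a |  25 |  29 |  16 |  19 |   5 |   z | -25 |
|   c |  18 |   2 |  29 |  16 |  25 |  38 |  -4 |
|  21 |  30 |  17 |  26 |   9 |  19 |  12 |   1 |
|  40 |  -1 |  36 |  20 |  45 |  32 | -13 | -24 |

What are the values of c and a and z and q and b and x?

c = 11, a = 31, z = 35, q = 4, b = 18, x = 5

Row 4: 13 + 18 + 19 + 15 + 11 + 32 + 22 = 130, so its missing entry is 135 − 130 = 5.
Column 5: 6 + 17 + 5 + 19 + 16 + 9 + 45 = 117, so its missing entry is 135 − 117 = 18.
Row 6: 18 + 2 + 29 + 16 + 25 + 38 − 4 = 124, so its missing entry is 135 − 124 = 11.
Column 1: 2 + 18 − 1 + 13 + 11 + 21 + 40 = 104, so its missing entry is 135 − 104 = 31.
Row 5: 31 + 25 + 29 + 16 + 19 + 5 − 25 = 100, so its missing entry is 135 − 100 = 35.
Row 3: -1 + 10 + 0 + 32 + 18 + 34 + 38 = 131, so its missing entry is 135 − 131 = 4.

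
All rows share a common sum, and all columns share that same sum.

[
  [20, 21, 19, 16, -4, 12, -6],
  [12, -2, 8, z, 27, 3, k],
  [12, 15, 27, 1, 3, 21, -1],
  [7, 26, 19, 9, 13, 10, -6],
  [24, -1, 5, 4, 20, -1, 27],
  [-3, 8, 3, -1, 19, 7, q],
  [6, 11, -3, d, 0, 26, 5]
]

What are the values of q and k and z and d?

q = 45, k = 14, z = 16, d = 33

Rows 1 and 3 both sum to 78, so that's the common total.
Row 7 has 6 + 11 − 3 + 0 + 26 + 5 = 45; the blank must be 78 − 45 = 33.
Column 4 has 16 + 1 + 9 + 4 − 1 + 33 = 62; the blank must be 78 − 62 = 16.
Row 2 has 12 − 2 + 8 + 16 + 27 + 3 = 64; the blank must be 78 − 64 = 14.
Row 6 has -3 + 8 + 3 − 1 + 19 + 7 = 33; the blank must be 78 − 33 = 45.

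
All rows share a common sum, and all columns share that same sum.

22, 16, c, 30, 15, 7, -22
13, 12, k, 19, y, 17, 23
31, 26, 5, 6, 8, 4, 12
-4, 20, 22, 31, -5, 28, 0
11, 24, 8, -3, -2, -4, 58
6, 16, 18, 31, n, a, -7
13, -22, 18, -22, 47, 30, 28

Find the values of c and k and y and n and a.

Rows 3 and 4 both sum to 92, so that's the common total.
Column 6 has 7 + 17 + 4 + 28 − 4 + 30 = 82; the blank must be 92 − 82 = 10.
Row 6 has 6 + 16 + 18 + 31 + 10 − 7 = 74; the blank must be 92 − 74 = 18.
Column 5 has 15 + 8 − 5 − 2 + 18 + 47 = 81; the blank must be 92 − 81 = 11.
Row 2 has 13 + 12 + 19 + 11 + 17 + 23 = 95; the blank must be 92 − 95 = -3.
Row 1 has 22 + 16 + 30 + 15 + 7 − 22 = 68; the blank must be 92 − 68 = 24.

c = 24, k = -3, y = 11, n = 18, a = 10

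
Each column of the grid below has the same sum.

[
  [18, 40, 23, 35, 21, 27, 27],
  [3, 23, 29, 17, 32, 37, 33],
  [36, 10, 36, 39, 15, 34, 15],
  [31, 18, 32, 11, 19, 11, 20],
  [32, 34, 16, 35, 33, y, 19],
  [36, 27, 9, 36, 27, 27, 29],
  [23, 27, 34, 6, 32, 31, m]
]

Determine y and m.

The complete columns each total 179.
Column 6 is missing 179 − 167 = 12 (since 27 + 37 + 34 + 11 + 27 + 31 = 167).
Column 7 is missing 179 − 143 = 36 (since 27 + 33 + 15 + 20 + 19 + 29 = 143).

y = 12, m = 36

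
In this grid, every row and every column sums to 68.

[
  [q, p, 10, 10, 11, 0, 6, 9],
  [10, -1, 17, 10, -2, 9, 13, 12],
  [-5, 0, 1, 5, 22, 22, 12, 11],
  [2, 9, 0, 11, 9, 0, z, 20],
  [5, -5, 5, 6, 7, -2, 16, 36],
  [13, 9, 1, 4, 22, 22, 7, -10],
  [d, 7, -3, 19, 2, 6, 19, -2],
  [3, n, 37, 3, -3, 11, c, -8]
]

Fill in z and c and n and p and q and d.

Row 7: 7 − 3 + 19 + 2 + 6 + 19 − 2 = 48, so its missing entry is 68 − 48 = 20.
Column 1: 10 − 5 + 2 + 5 + 13 + 20 + 3 = 48, so its missing entry is 68 − 48 = 20.
Row 1: 20 + 10 + 10 + 11 + 0 + 6 + 9 = 66, so its missing entry is 68 − 66 = 2.
Column 2: 2 − 1 + 0 + 9 − 5 + 9 + 7 = 21, so its missing entry is 68 − 21 = 47.
Row 8: 3 + 47 + 37 + 3 − 3 + 11 − 8 = 90, so its missing entry is 68 − 90 = -22.
Row 4: 2 + 9 + 0 + 11 + 9 + 0 + 20 = 51, so its missing entry is 68 − 51 = 17.

z = 17, c = -22, n = 47, p = 2, q = 20, d = 20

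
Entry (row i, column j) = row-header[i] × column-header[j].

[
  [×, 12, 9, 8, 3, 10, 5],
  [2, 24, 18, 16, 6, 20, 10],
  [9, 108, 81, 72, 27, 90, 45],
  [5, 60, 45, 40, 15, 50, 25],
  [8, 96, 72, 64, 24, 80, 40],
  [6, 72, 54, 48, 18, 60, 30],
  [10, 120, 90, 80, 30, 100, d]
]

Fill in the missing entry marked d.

10 × 5 = 50.

50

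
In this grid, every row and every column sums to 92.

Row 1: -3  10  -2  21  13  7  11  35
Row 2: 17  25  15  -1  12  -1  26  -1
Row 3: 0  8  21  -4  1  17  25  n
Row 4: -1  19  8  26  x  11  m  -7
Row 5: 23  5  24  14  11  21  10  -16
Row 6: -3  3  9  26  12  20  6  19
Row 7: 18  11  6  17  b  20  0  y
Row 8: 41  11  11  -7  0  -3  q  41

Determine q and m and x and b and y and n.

q = -2, m = 16, x = 20, b = 23, y = -3, n = 24

The known cells in row 3 total 68, leaving 92 − 68 = 24 for the blank.
The known cells in column 8 total 95, leaving 92 − 95 = -3 for the blank.
The known cells in row 7 total 69, leaving 92 − 69 = 23 for the blank.
The known cells in column 5 total 72, leaving 92 − 72 = 20 for the blank.
The known cells in row 8 total 94, leaving 92 − 94 = -2 for the blank.
The known cells in row 4 total 76, leaving 92 − 76 = 16 for the blank.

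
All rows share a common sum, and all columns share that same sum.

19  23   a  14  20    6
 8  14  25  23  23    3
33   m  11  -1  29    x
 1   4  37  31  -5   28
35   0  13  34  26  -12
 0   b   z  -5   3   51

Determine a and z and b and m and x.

Rows 2 and 4 both sum to 96, so that's the common total.
The known cells in row 1 total 82, leaving 96 − 82 = 14 for the blank.
The known cells in column 6 total 76, leaving 96 − 76 = 20 for the blank.
The known cells in row 3 total 92, leaving 96 − 92 = 4 for the blank.
The known cells in column 2 total 45, leaving 96 − 45 = 51 for the blank.
The known cells in row 6 total 100, leaving 96 − 100 = -4 for the blank.

a = 14, z = -4, b = 51, m = 4, x = 20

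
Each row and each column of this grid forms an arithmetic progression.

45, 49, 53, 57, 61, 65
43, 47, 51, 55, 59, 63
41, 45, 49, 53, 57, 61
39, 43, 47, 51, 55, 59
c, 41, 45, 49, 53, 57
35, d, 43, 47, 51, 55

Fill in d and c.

Along each row the entries change by 4 per step; down each column they change by -2.
Row 6: from 35 at column 1, stepping by 4 to column 2 gives 39.
Row 5: from 41 at column 2, stepping by 4 to column 1 gives 37.

d = 39, c = 37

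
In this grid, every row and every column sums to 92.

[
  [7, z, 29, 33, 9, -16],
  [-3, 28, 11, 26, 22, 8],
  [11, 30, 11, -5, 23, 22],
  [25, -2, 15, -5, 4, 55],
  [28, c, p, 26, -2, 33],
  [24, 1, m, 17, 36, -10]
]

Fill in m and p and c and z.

m = 24, p = 2, c = 5, z = 30

The known cells in row 1 total 62, leaving 92 − 62 = 30 for the blank.
The known cells in column 2 total 87, leaving 92 − 87 = 5 for the blank.
The known cells in row 5 total 90, leaving 92 − 90 = 2 for the blank.
The known cells in row 6 total 68, leaving 92 − 68 = 24 for the blank.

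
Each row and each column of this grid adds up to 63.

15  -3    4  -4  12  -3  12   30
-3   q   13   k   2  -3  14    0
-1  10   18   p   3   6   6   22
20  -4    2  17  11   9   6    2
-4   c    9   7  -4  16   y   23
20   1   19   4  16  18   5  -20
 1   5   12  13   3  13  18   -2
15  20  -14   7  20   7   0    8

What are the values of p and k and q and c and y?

p = -1, k = 20, q = 20, c = 14, y = 2

The known cells in column 7 total 61, leaving 63 − 61 = 2 for the blank.
The known cells in row 5 total 49, leaving 63 − 49 = 14 for the blank.
The known cells in column 2 total 43, leaving 63 − 43 = 20 for the blank.
The known cells in row 3 total 64, leaving 63 − 64 = -1 for the blank.
The known cells in row 2 total 43, leaving 63 − 43 = 20 for the blank.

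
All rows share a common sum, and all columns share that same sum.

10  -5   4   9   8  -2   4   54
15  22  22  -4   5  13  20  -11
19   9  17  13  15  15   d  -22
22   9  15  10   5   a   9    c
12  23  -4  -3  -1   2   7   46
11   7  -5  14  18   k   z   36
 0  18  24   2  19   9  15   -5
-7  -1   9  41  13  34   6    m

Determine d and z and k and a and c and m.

d = 16, z = 5, k = -4, a = 15, c = -3, m = -13

Rows 1 and 2 both sum to 82, so that's the common total.
Row 8 has -7 − 1 + 9 + 41 + 13 + 34 + 6 = 95; the blank must be 82 − 95 = -13.
Column 8 has 54 − 11 − 22 + 46 + 36 − 5 − 13 = 85; the blank must be 82 − 85 = -3.
Row 3 has 19 + 9 + 17 + 13 + 15 + 15 − 22 = 66; the blank must be 82 − 66 = 16.
Column 7 has 4 + 20 + 16 + 9 + 7 + 15 + 6 = 77; the blank must be 82 − 77 = 5.
Row 6 has 11 + 7 − 5 + 14 + 18 + 5 + 36 = 86; the blank must be 82 − 86 = -4.
Row 4 has 22 + 9 + 15 + 10 + 5 + 9 − 3 = 67; the blank must be 82 − 67 = 15.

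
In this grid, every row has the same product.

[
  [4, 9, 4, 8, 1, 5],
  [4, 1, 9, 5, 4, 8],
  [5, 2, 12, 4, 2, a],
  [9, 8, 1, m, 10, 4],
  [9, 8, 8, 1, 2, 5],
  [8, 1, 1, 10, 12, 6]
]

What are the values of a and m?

Rows 1 and 6 each multiply to 5760, so every row has product 5760.
Row 3: 5×2×12×4×2 = 960, so the missing entry is 5760 ÷ 960 = 6.
Row 4: 9×8×1×10×4 = 2880, so the missing entry is 5760 ÷ 2880 = 2.

a = 6, m = 2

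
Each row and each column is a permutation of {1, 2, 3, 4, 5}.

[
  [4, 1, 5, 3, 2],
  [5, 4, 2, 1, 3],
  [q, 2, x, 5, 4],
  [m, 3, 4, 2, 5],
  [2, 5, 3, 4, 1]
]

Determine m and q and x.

m = 1, q = 3, x = 1

At (row 4, col 1): row 4 already has {2, 3, 4, 5}, so the value is 1.
Cell (3,1): column 1 already has {1, 2, 4, 5} → 3.
At (row 3, col 3): row 3 already has {2, 3, 4, 5}, so the value is 1.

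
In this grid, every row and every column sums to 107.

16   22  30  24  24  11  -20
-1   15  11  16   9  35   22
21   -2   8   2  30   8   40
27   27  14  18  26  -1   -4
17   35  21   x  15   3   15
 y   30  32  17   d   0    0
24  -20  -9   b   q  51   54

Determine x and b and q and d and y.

Row 5: 17 + 35 + 21 + 15 + 3 + 15 = 106, so its missing entry is 107 − 106 = 1.
Column 1: 16 − 1 + 21 + 27 + 17 + 24 = 104, so its missing entry is 107 − 104 = 3.
Row 6: 3 + 30 + 32 + 17 + 0 + 0 = 82, so its missing entry is 107 − 82 = 25.
Column 5: 24 + 9 + 30 + 26 + 15 + 25 = 129, so its missing entry is 107 − 129 = -22.
Row 7: 24 − 20 − 9 − 22 + 51 + 54 = 78, so its missing entry is 107 − 78 = 29.

x = 1, b = 29, q = -22, d = 25, y = 3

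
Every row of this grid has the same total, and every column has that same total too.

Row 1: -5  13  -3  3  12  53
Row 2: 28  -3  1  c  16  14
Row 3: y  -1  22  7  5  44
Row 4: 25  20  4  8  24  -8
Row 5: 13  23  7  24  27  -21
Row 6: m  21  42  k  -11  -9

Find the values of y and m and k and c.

Rows 1 and 4 both sum to 73, so that's the common total.
The known cells in row 2 total 56, leaving 73 − 56 = 17 for the blank.
The known cells in column 4 total 59, leaving 73 − 59 = 14 for the blank.
The known cells in row 6 total 57, leaving 73 − 57 = 16 for the blank.
The known cells in row 3 total 77, leaving 73 − 77 = -4 for the blank.

y = -4, m = 16, k = 14, c = 17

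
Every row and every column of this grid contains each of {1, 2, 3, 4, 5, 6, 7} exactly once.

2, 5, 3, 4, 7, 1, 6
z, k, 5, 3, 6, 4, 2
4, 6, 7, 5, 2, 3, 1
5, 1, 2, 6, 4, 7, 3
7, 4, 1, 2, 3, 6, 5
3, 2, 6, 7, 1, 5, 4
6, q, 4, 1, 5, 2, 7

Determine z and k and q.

z = 1, k = 7, q = 3

For row 2, column 1: column 1 already has {2, 3, 4, 5, 6, 7}; that leaves 1.
For row 7, column 2: row 7 already has {1, 2, 4, 5, 6, 7}; that leaves 3.
At (row 2, col 2): row 2 already has {1, 2, 3, 4, 5, 6}, so the value is 7.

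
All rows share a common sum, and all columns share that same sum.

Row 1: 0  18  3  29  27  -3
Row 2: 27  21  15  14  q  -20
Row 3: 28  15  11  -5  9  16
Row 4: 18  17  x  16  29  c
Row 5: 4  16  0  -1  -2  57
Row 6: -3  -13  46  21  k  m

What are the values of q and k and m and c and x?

q = 17, k = -6, m = 29, c = -5, x = -1

Rows 1 and 3 both sum to 74, so that's the common total.
Row 2 has 27 + 21 + 15 + 14 − 20 = 57; the blank must be 74 − 57 = 17.
Column 5 has 27 + 17 + 9 + 29 − 2 = 80; the blank must be 74 − 80 = -6.
Row 6 has -3 − 13 + 46 + 21 − 6 = 45; the blank must be 74 − 45 = 29.
Column 3 has 3 + 15 + 11 + 0 + 46 = 75; the blank must be 74 − 75 = -1.
Row 4 has 18 + 17 − 1 + 16 + 29 = 79; the blank must be 74 − 79 = -5.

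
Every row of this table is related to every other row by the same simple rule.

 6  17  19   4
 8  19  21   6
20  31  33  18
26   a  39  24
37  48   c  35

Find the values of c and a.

c = 50, a = 37

The difference between any two rows is the same in every column — this is an addition table with the headers hidden.
Row 5 minus row 1 is 37 − 6 = 31, so its entry in column 3 is 19 + 31 = 50.
Row 4 minus row 1 is 26 − 6 = 20, so its entry in column 2 is 17 + 20 = 37.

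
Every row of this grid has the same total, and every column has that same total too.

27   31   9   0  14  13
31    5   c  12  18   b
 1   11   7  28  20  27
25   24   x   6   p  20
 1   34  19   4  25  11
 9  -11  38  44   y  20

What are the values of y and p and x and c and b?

y = -6, p = 23, x = -4, c = 25, b = 3

Rows 1 and 3 both sum to 94, so that's the common total.
Column 6 has 13 + 27 + 20 + 11 + 20 = 91; the blank must be 94 − 91 = 3.
Row 2 has 31 + 5 + 12 + 18 + 3 = 69; the blank must be 94 − 69 = 25.
Row 6 has 9 − 11 + 38 + 44 + 20 = 100; the blank must be 94 − 100 = -6.
Column 5 has 14 + 18 + 20 + 25 − 6 = 71; the blank must be 94 − 71 = 23.
Row 4 has 25 + 24 + 6 + 23 + 20 = 98; the blank must be 94 − 98 = -4.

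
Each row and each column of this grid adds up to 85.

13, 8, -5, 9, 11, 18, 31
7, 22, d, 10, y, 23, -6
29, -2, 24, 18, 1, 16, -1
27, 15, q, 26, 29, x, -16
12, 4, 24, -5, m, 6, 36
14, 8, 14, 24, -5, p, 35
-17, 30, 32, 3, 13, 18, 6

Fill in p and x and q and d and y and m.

The known cells in row 5 total 77, leaving 85 − 77 = 8 for the blank.
The known cells in row 6 total 90, leaving 85 − 90 = -5 for the blank.
The known cells in column 5 total 57, leaving 85 − 57 = 28 for the blank.
The known cells in row 2 total 84, leaving 85 − 84 = 1 for the blank.
The known cells in column 3 total 90, leaving 85 − 90 = -5 for the blank.
The known cells in row 4 total 76, leaving 85 − 76 = 9 for the blank.

p = -5, x = 9, q = -5, d = 1, y = 28, m = 8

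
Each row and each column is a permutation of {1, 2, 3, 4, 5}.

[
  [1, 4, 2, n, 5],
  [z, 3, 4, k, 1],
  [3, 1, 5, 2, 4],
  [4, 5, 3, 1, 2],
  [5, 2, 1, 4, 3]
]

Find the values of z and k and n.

Cell (2,1): column 1 already has {1, 3, 4, 5} → 2.
Cell (1,4): row 1 already has {1, 2, 4, 5} → 3.
At (row 2, col 4): row 2 already has {1, 2, 3, 4}, so the value is 5.

z = 2, k = 5, n = 3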